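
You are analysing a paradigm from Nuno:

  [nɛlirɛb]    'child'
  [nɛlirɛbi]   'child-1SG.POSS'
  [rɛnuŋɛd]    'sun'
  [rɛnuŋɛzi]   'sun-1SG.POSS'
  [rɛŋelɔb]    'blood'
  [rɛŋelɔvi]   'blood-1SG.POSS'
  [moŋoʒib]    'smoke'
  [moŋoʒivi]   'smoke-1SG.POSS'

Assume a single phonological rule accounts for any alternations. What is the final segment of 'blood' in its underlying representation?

/v/

'blood' shows [b] ~ [v] at the end of the stem ([rɛŋelɔb] vs [rɛŋelɔvi]).
Compare 'child', with invariant [b] in [nɛlirɛb] and [nɛlirɛbi]: an analysis with underlying /b/ and a rule producing [v] before the 1SG.POSS suffix would wrongly predict alternation here too.
The underlying segment must be /v/; voiced fricatives become stops word-finally, yielding [b] there.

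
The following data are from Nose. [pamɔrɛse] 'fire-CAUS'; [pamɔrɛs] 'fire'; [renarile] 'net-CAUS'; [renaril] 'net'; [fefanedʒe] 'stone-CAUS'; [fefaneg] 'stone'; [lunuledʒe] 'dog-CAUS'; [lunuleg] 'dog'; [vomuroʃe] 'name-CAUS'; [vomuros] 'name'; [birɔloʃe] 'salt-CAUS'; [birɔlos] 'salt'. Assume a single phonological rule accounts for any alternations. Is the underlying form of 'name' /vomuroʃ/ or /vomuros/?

/vomuroʃ/

In [vomuroʃe] and [vomuros] the final segment of 'name' alternates: [ʃ] ~ [s].
If /s/ were underlying and a rule turned it into [ʃ] before the CAUS suffix, 'fire' would also alternate; but it has [s] in both [pamɔrɛse] and [pamɔrɛs].
The underlying segment must be /ʃ/; palato-alveolar /dʒ/ and /ʃ/ become [g] and [s] when no front vowel follows, yielding [s] there.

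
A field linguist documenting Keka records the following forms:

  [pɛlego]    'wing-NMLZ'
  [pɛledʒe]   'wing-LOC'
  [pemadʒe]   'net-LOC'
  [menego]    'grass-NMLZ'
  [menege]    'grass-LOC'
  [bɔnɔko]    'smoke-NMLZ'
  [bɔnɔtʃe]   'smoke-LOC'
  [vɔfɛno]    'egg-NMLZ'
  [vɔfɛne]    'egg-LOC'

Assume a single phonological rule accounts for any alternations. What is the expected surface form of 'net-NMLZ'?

[pemago]

The stem for 'wing' ends in [g] in [pɛlego] but [dʒ] in [pɛledʒe].
If /g/ were underlying and a rule turned it into [dʒ] before the LOC suffix, 'grass' would also alternate; but it has [g] in both [menego] and [menege].
So /dʒ/ is underlying, and a rule of depalatalization — palato-alveolar /tʃ/ and /dʒ/ become [k] and [g] when no front vowel follows — gives [g].
The one attested form of 'net', [pemadʒe], shows underlying /pemadʒ/. Applying the same rule when no front vowel follows gives [pemago].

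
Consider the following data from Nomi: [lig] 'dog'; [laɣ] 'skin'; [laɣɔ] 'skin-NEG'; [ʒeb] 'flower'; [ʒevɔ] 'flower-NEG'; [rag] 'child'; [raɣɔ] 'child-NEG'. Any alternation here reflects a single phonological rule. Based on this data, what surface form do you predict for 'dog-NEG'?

In [rag] and [raɣɔ] the final segment of 'child' alternates: [g] ~ [ɣ].
But 'skin' keeps [ɣ] in both environments ([laɣ], [laɣɔ]), so there is no rule changing /ɣ/ to [g] in isolation.
Therefore /g/ is basic and [ɣ] is derived by intervocalic spirantization (voiced stops become fricatives between vowels).
The one attested form of 'dog', [lig], shows underlying /lig/. Applying the same rule between vowels gives [liɣɔ].

[liɣɔ]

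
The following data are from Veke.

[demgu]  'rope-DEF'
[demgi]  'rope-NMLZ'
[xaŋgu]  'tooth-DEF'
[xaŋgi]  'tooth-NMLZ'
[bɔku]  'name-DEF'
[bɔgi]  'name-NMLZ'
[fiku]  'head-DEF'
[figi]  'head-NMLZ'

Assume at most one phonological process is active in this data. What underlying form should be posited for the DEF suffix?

The DEF morpheme has two allomorphs, [-gu] and [-ku].
By contrast the NMLZ suffix keeps its initial [g] throughout — that segment must be underlying.
The DEF suffix is therefore /-ku/ underlyingly, with post-nasal voicing: voiceless stops become voiced after a nasal.

/-ku/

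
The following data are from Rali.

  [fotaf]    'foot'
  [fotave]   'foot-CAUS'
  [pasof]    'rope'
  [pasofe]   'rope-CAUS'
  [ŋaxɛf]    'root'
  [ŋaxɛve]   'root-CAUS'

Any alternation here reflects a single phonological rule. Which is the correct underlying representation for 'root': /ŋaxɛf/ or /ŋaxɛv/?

/ŋaxɛv/

'root' shows [f] ~ [v] at the end of the stem ([ŋaxɛf] vs [ŋaxɛve]).
The stem 'rope' ([pasof], [pasofe]) shows [f] unchanged in both environments, so [f] cannot be basic with [v] derived before the CAUS suffix.
So /v/ is underlying, and a rule of word-final obstruent devoicing — voiced obstruents become voiceless word-finally — gives [f].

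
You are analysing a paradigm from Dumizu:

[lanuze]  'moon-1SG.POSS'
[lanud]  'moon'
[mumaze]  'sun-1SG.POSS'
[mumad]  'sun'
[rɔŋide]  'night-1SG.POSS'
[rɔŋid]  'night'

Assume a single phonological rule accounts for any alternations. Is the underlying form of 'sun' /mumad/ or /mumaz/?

/mumaz/

The root 'sun' surfaces as [mumaze] and [mumad], with a stem-final [z] ~ [d] alternation.
If /d/ were underlying and a rule turned it into [z] before the 1SG.POSS suffix, 'night' would also alternate; but it has [d] in both [rɔŋide] and [rɔŋid].
The underlying segment must be /z/; voiced fricatives become stops word-finally, yielding [d] there.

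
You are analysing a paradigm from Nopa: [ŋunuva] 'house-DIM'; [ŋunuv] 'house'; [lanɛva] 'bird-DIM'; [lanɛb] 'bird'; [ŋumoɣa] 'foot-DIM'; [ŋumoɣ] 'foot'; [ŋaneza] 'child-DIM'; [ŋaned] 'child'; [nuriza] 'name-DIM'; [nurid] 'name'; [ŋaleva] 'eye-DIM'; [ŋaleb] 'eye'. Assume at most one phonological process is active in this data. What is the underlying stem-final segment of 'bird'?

In [lanɛva] and [lanɛb] the final segment of 'bird' alternates: [v] ~ [b].
The stem 'house' ([ŋunuva], [ŋunuv]) shows [v] unchanged in both environments, so [v] cannot be basic with [b] derived in isolation.
The underlying segment must be /b/; voiced stops become fricatives between vowels, yielding [v] there.

/b/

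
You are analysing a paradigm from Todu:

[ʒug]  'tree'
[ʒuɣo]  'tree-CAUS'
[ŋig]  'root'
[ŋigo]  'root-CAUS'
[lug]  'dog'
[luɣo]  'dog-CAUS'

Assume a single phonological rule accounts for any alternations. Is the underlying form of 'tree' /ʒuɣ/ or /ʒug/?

In [ʒug] and [ʒuɣo] the final segment of 'tree' alternates: [g] ~ [ɣ].
Compare 'root', with invariant [g] in [ŋig] and [ŋigo]: an analysis with underlying /g/ and a rule producing [ɣ] before the CAUS suffix would wrongly predict alternation here too.
Therefore /ɣ/ is basic and [g] is derived by word-final hardening (voiced fricatives become stops word-finally).

/ʒuɣ/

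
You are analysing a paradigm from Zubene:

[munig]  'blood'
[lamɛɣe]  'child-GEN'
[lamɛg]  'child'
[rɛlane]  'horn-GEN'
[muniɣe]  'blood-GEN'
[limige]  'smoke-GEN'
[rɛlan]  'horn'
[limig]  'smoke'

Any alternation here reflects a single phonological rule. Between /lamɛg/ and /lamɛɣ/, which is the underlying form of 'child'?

The root 'child' surfaces as [lamɛɣe] and [lamɛg], with a stem-final [ɣ] ~ [g] alternation.
The stem 'smoke' ([limige], [limig]) shows [g] unchanged in both environments, so [g] cannot be basic with [ɣ] derived before the GEN suffix.
Therefore /ɣ/ is basic and [g] is derived by word-final hardening (voiced fricatives become stops word-finally).

/lamɛɣ/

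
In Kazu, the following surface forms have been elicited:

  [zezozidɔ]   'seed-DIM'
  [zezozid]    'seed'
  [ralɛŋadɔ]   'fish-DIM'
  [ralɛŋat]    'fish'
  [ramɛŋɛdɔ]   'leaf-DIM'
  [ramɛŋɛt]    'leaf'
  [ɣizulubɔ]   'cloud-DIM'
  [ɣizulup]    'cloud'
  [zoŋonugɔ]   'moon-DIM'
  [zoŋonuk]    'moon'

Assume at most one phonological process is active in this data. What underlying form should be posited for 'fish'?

In [ralɛŋadɔ] and [ralɛŋat] the final segment of 'fish' alternates: [d] ~ [t].
The stem 'seed' ([zezozidɔ], [zezozid]) shows [d] unchanged in both environments, so [d] cannot be basic with [t] derived in isolation.
The alternation reflects intervocalic voicing: voiceless stops become voiced between vowels. /t/ is underlying.

/ralɛŋat/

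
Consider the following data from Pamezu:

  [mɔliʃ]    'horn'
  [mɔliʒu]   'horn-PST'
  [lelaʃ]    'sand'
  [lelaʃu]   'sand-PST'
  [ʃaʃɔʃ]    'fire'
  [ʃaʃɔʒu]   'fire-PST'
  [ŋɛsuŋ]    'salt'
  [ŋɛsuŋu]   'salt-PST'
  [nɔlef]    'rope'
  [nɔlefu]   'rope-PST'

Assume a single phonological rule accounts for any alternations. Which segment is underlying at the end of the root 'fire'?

/ʒ/

'fire' shows [ʃ] ~ [ʒ] at the end of the stem ([ʃaʃɔʃ] vs [ʃaʃɔʒu]).
Compare 'sand', with invariant [ʃ] in [lelaʃ] and [lelaʃu]: an analysis with underlying /ʃ/ and a rule producing [ʒ] before the PST suffix would wrongly predict alternation here too.
The underlying segment must be /ʒ/; voiced obstruents become voiceless word-finally, yielding [ʃ] there.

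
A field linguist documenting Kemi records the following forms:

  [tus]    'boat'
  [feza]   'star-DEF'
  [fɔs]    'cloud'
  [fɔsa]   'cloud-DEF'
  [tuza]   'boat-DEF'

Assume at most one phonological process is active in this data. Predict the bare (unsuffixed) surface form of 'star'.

[fes]

The root 'boat' surfaces as [tus] and [tuza], with a stem-final [s] ~ [z] alternation.
The stem 'cloud' ([fɔs], [fɔsa]) shows [s] unchanged in both environments, so [s] cannot be basic with [z] derived before the DEF suffix.
The underlying segment must be /z/; voiced obstruents become voiceless word-finally, yielding [s] there.
From [feza] the stem 'star' is /fez/; word-finally this yields [fes].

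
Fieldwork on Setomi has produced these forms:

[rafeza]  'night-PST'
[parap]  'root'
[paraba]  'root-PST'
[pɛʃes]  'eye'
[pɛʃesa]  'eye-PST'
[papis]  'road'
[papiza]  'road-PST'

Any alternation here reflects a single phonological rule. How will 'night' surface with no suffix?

[rafes]

The root 'road' surfaces as [papis] and [papiza], with a stem-final [s] ~ [z] alternation.
The stem 'eye' ([pɛʃes], [pɛʃesa]) shows [s] unchanged in both environments, so [s] cannot be basic with [z] derived before the PST suffix.
Therefore /z/ is basic and [s] is derived by word-final obstruent devoicing (voiced obstruents become voiceless word-finally).
The one attested form of 'night', [rafeza], shows underlying /rafez/. Applying the same rule word-finally gives [rafes].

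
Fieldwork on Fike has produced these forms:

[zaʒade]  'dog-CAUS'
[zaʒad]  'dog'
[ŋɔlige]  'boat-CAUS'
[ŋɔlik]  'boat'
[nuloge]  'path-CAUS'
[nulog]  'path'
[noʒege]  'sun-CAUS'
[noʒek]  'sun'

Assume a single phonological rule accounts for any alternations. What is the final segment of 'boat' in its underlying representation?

The root 'boat' surfaces as [ŋɔlige] and [ŋɔlik], with a stem-final [g] ~ [k] alternation.
Compare 'path', with invariant [g] in [nuloge] and [nulog]: an analysis with underlying /g/ and a rule producing [k] in isolation would wrongly predict alternation here too.
So /k/ is underlying, and a rule of intervocalic voicing — voiceless stops become voiced between vowels — gives [g].

/k/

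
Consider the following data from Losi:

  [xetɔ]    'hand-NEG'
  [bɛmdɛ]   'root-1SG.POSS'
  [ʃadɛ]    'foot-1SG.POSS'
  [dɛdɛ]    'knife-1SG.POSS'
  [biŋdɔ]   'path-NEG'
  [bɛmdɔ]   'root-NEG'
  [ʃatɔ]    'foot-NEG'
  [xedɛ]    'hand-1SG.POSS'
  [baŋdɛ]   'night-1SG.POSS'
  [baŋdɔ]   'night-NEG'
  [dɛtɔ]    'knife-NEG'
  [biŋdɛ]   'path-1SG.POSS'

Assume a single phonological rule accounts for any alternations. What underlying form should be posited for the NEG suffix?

The NEG morpheme has two allomorphs, [-dɔ] and [-tɔ].
The 1SG.POSS suffix, which begins with [d], is invariant after every stem; so [d] is not altered by any rule here.
The NEG suffix is therefore /-tɔ/ underlyingly, with post-nasal voicing: voiceless stops become voiced after a nasal.

/-tɔ/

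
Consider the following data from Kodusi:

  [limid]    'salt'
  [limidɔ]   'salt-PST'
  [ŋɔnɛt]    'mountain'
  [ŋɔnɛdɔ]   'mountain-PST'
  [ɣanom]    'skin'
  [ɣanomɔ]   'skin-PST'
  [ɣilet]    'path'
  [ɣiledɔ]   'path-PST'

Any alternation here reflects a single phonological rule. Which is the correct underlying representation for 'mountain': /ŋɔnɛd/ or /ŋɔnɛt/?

/ŋɔnɛt/

'mountain' shows [t] ~ [d] at the end of the stem ([ŋɔnɛt] vs [ŋɔnɛdɔ]).
The stem 'salt' ([limid], [limidɔ]) shows [d] unchanged in both environments, so [d] cannot be basic with [t] derived in isolation.
The underlying segment must be /t/; voiceless stops become voiced between vowels, yielding [d] there.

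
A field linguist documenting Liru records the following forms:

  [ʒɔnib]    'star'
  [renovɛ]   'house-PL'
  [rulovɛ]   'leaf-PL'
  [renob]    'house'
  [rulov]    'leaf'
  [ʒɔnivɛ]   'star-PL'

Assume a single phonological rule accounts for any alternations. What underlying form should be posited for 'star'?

'star' shows [v] ~ [b] at the end of the stem ([ʒɔnivɛ] vs [ʒɔnib]).
The stem 'leaf' ([rulovɛ], [rulov]) shows [v] unchanged in both environments, so [v] cannot be basic with [b] derived in isolation.
So /b/ is underlying, and a rule of intervocalic spirantization — voiced stops become fricatives between vowels — gives [v].

/ʒɔnib/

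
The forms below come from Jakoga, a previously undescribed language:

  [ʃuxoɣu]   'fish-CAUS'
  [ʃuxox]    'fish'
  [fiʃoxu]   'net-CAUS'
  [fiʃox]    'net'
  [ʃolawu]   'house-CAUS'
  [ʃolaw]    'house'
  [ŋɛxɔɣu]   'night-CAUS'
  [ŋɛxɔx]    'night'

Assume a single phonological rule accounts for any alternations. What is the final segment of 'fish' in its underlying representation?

/ɣ/

The stem for 'fish' ends in [ɣ] in [ʃuxoɣu] but [x] in [ʃuxox].
The stem 'net' ([fiʃoxu], [fiʃox]) shows [x] unchanged in both environments, so [x] cannot be basic with [ɣ] derived before the CAUS suffix.
The underlying segment must be /ɣ/; voiced obstruents become voiceless word-finally, yielding [x] there.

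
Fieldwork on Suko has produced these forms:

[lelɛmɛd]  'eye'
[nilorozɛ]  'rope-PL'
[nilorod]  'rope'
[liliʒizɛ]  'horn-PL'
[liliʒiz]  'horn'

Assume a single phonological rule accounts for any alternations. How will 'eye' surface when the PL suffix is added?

In [nilorozɛ] and [nilorod] the final segment of 'rope' alternates: [z] ~ [d].
Compare 'horn', with invariant [z] in [liliʒizɛ] and [liliʒiz]: an analysis with underlying /z/ and a rule producing [d] in isolation would wrongly predict alternation here too.
The underlying segment must be /d/; voiced stops become fricatives between vowels, yielding [z] there.
The one attested form of 'eye', [lelɛmɛd], shows underlying /lelɛmɛd/. Applying the same rule between vowels gives [lelɛmɛzɛ].

[lelɛmɛzɛ]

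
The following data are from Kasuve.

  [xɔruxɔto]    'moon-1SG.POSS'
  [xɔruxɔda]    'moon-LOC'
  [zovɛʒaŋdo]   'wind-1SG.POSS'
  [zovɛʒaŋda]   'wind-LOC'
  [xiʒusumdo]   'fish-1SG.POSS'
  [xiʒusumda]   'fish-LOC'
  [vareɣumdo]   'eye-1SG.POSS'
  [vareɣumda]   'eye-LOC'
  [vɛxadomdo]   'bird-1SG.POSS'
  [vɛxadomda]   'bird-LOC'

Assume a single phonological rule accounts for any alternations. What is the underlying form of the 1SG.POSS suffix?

The 1SG.POSS morpheme has two allomorphs, [-do] and [-to].
By contrast the LOC suffix keeps its initial [d] throughout — that segment must be underlying.
The 1SG.POSS suffix is therefore /-to/ underlyingly, with post-nasal voicing: voiceless stops become voiced after a nasal.

/-to/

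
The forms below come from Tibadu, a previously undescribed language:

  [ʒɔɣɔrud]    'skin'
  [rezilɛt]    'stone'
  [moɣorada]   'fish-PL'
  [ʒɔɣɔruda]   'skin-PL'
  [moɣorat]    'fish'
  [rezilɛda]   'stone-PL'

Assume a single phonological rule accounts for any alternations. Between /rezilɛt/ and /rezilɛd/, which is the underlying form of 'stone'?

/rezilɛt/

The root 'stone' surfaces as [rezilɛda] and [rezilɛt], with a stem-final [d] ~ [t] alternation.
But 'skin' keeps [d] in both environments ([ʒɔɣɔruda], [ʒɔɣɔrud]), so there is no rule changing /d/ to [t] in isolation.
The underlying segment must be /t/; voiceless stops become voiced between vowels, yielding [d] there.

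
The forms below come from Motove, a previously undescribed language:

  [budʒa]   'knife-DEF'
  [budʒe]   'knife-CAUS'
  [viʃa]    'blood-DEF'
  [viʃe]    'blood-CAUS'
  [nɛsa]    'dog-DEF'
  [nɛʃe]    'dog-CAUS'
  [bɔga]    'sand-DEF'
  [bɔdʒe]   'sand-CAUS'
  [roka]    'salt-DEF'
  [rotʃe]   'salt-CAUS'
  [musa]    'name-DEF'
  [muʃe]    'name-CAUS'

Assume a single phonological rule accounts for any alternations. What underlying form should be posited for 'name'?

/mus/

In [musa] and [muʃe] the final segment of 'name' alternates: [s] ~ [ʃ].
The stem 'blood' ([viʃa], [viʃe]) shows [ʃ] unchanged in both environments, so [ʃ] cannot be basic with [s] derived before the DEF suffix.
So /s/ is underlying, and a rule of palatalization before a front vowel — /k/, /g/ and /s/ become palato-alveolar [tʃ], [dʒ] and [ʃ] before a front vowel — gives [ʃ].
Hence 'name' is /mus/ underlyingly.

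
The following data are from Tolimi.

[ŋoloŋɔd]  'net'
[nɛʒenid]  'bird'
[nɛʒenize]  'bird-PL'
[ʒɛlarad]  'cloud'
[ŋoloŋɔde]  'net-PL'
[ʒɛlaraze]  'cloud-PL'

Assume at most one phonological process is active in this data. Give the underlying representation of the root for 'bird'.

The stem for 'bird' ends in [z] in [nɛʒenize] but [d] in [nɛʒenid].
But 'net' keeps [d] in both environments ([ŋoloŋɔde], [ŋoloŋɔd]), so there is no rule changing /d/ to [z] before the PL suffix.
Therefore /z/ is basic and [d] is derived by word-final hardening (voiced fricatives become stops word-finally).
Hence 'bird' is /nɛʒeniz/ underlyingly.

/nɛʒeniz/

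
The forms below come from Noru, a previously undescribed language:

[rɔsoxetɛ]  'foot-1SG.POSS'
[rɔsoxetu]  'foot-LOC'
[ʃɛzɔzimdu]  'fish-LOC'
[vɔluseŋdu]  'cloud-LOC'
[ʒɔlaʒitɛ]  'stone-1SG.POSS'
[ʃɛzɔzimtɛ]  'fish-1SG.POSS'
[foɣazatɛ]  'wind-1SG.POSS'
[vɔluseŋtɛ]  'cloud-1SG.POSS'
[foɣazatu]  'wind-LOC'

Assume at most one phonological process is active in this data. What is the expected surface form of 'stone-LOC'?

The LOC suffix surfaces as [-du] and [-tu], depending on the final segment of the stem.
The 1SG.POSS suffix, which begins with [t], is invariant after every stem; so [t] is not altered by any rule here.
So the underlying form is /-du/, and voiced stops become voiceless after a vowel.
After 'stone', which ends in a vowel, the suffix surfaces as [-tu], giving [ʒɔlaʒitu].

[ʒɔlaʒitu]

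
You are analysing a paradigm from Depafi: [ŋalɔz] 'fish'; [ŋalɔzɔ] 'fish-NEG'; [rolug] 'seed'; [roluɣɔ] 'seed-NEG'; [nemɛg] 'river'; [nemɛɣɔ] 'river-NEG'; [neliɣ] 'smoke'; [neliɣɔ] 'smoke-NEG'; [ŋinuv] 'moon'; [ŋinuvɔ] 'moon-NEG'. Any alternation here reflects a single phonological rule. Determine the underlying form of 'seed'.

The stem for 'seed' ends in [g] in [rolug] but [ɣ] in [roluɣɔ].
If /ɣ/ were underlying and a rule turned it into [g] in isolation, 'smoke' would also alternate; but it has [ɣ] in both [neliɣ] and [neliɣɔ].
Therefore /g/ is basic and [ɣ] is derived by intervocalic spirantization (voiced stops become fricatives between vowels).
The underlying form of 'seed' is therefore /rolug/.

/rolug/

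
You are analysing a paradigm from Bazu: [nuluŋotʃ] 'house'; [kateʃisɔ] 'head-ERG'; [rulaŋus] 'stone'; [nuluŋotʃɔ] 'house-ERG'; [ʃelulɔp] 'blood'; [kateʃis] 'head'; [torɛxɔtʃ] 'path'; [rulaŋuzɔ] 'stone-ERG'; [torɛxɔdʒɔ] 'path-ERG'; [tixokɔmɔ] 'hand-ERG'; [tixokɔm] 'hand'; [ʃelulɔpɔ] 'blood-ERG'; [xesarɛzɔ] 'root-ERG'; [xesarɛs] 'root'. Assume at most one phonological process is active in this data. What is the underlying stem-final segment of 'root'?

/z/

'root' shows [z] ~ [s] at the end of the stem ([xesarɛzɔ] vs [xesarɛs]).
Compare 'head', with invariant [s] in [kateʃisɔ] and [kateʃis]: an analysis with underlying /s/ and a rule producing [z] before the ERG suffix would wrongly predict alternation here too.
The alternation reflects word-final obstruent devoicing: voiced obstruents become voiceless word-finally. /z/ is underlying.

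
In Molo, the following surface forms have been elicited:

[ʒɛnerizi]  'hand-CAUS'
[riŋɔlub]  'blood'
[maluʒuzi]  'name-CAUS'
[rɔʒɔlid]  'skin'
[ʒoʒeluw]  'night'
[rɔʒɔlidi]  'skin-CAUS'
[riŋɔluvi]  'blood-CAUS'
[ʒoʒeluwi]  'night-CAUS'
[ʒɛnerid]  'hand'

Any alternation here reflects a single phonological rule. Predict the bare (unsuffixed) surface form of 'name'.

'hand' shows [z] ~ [d] at the end of the stem ([ʒɛnerizi] vs [ʒɛnerid]).
But 'skin' keeps [d] in both environments ([rɔʒɔlidi], [rɔʒɔlid]), so there is no rule changing /d/ to [z] before the CAUS suffix.
Therefore /z/ is basic and [d] is derived by word-final hardening (voiced fricatives become stops word-finally).
The one attested form of 'name', [maluʒuzi], shows underlying /maluʒuz/. Applying the same rule word-finally gives [maluʒud].

[maluʒud]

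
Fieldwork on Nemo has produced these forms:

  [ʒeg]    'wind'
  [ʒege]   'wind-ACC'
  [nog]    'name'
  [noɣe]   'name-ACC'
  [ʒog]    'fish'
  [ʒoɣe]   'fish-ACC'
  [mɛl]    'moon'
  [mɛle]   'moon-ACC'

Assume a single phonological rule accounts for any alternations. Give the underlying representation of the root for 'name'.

/noɣ/

The root 'name' surfaces as [nog] and [noɣe], with a stem-final [g] ~ [ɣ] alternation.
But 'wind' keeps [g] in both environments ([ʒeg], [ʒege]), so there is no rule changing /g/ to [ɣ] before the ACC suffix.
Therefore /ɣ/ is basic and [g] is derived by word-final hardening (voiced fricatives become stops word-finally).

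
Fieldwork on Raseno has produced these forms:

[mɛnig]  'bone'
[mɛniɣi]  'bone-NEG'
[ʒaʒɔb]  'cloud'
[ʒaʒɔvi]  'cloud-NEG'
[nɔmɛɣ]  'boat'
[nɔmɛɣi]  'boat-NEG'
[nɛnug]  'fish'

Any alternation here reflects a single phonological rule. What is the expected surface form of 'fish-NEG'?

The root 'bone' surfaces as [mɛnig] and [mɛniɣi], with a stem-final [g] ~ [ɣ] alternation.
Compare 'boat', with invariant [ɣ] in [nɔmɛɣ] and [nɔmɛɣi]: an analysis with underlying /ɣ/ and a rule producing [g] in isolation would wrongly predict alternation here too.
Therefore /g/ is basic and [ɣ] is derived by intervocalic spirantization (voiced stops become fricatives between vowels).
The one attested form of 'fish', [nɛnug], shows underlying /nɛnug/. Applying the same rule between vowels gives [nɛnuɣi].

[nɛnuɣi]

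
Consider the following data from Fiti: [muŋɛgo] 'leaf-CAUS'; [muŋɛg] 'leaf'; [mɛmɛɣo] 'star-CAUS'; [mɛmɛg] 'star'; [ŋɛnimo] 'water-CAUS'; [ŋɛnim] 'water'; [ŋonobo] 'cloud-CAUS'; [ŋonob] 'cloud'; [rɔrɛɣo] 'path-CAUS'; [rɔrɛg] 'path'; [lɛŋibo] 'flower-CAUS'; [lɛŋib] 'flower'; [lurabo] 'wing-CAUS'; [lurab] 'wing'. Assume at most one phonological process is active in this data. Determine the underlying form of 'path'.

/rɔrɛɣ/

The stem for 'path' ends in [ɣ] in [rɔrɛɣo] but [g] in [rɔrɛg].
The stem 'leaf' ([muŋɛgo], [muŋɛg]) shows [g] unchanged in both environments, so [g] cannot be basic with [ɣ] derived before the CAUS suffix.
The underlying segment must be /ɣ/; voiced fricatives become stops word-finally, yielding [g] there.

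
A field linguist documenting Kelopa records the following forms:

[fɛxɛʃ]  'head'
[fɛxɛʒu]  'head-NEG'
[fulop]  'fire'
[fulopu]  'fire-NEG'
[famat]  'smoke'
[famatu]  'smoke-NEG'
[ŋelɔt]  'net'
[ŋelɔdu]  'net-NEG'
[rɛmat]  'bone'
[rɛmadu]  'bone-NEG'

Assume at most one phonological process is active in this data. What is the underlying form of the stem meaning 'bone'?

In [rɛmat] and [rɛmadu] the final segment of 'bone' alternates: [t] ~ [d].
Compare 'smoke', with invariant [t] in [famat] and [famatu]: an analysis with underlying /t/ and a rule producing [d] before the NEG suffix would wrongly predict alternation here too.
The underlying segment must be /d/; voiced obstruents become voiceless word-finally, yielding [t] there.

/rɛmad/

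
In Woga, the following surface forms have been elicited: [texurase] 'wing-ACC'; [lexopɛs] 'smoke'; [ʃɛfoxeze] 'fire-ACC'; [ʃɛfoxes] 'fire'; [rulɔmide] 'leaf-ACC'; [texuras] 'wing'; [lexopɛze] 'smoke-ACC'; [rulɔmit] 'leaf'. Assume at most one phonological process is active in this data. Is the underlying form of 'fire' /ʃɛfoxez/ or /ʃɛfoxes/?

/ʃɛfoxez/

In [ʃɛfoxeze] and [ʃɛfoxes] the final segment of 'fire' alternates: [z] ~ [s].
The stem 'wing' ([texurase], [texuras]) shows [s] unchanged in both environments, so [s] cannot be basic with [z] derived before the ACC suffix.
The alternation reflects word-final obstruent devoicing: voiced obstruents become voiceless word-finally. /z/ is underlying.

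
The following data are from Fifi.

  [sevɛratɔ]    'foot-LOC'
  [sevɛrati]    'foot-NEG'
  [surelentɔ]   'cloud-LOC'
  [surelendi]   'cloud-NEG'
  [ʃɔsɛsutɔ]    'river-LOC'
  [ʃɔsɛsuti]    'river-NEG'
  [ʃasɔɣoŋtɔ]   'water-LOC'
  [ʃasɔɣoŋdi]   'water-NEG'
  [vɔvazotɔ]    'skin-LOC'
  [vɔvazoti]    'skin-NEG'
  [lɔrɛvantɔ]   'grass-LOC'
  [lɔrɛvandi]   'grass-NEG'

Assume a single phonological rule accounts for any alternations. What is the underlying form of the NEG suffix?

The NEG suffix surfaces as [-di] and [-ti], depending on the final segment of the stem.
The LOC suffix, which begins with [t], is invariant after every stem; so [t] is not altered by any rule here.
The NEG suffix is therefore /-di/ underlyingly, with post-vocalic devoicing: voiced stops become voiceless after a vowel.

/-di/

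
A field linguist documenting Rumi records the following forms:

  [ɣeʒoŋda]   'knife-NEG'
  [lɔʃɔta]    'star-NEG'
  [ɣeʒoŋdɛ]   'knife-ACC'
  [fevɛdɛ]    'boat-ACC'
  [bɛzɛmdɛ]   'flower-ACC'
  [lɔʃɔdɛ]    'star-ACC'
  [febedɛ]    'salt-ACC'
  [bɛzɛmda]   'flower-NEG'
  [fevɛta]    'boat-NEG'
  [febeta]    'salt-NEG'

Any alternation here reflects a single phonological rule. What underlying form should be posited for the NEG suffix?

The NEG suffix surfaces as [-da] and [-ta], depending on the final segment of the stem.
The ACC suffix, which begins with [d], is invariant after every stem; so [d] is not altered by any rule here.
The NEG suffix is therefore /-ta/ underlyingly, with post-nasal voicing: voiceless stops become voiced after a nasal.

/-ta/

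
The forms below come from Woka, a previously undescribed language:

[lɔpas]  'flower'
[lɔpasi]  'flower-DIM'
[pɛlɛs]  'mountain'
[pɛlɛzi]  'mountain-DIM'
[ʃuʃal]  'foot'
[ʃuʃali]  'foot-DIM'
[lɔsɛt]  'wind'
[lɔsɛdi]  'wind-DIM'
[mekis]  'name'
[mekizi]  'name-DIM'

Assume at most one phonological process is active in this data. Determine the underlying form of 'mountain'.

The stem for 'mountain' ends in [s] in [pɛlɛs] but [z] in [pɛlɛzi].
The stem 'flower' ([lɔpas], [lɔpasi]) shows [s] unchanged in both environments, so [s] cannot be basic with [z] derived before the DIM suffix.
The alternation reflects word-final obstruent devoicing: voiced obstruents become voiceless word-finally. /z/ is underlying.
So 'mountain' = /pɛlɛz/.

/pɛlɛz/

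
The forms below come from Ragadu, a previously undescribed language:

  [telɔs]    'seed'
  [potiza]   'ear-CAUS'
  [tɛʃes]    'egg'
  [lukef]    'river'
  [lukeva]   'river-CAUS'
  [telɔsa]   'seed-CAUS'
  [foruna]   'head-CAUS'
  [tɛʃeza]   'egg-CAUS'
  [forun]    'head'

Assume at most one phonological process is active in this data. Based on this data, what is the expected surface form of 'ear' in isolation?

The root 'egg' surfaces as [tɛʃeza] and [tɛʃes], with a stem-final [z] ~ [s] alternation.
The stem 'seed' ([telɔsa], [telɔs]) shows [s] unchanged in both environments, so [s] cannot be basic with [z] derived before the CAUS suffix.
The underlying segment must be /z/; voiced obstruents become voiceless word-finally, yielding [s] there.
From [potiza] the stem 'ear' is /potiz/; word-finally this yields [potis].

[potis]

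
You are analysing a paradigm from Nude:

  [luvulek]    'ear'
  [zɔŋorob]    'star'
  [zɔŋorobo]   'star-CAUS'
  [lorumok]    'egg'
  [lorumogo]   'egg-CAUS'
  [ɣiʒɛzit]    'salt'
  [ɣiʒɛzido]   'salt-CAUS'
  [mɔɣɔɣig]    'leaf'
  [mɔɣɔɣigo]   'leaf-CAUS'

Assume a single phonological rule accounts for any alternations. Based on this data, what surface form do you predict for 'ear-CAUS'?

[luvulego]

The stem for 'egg' ends in [k] in [lorumok] but [g] in [lorumogo].
But 'leaf' keeps [g] in both environments ([mɔɣɔɣig], [mɔɣɔɣigo]), so there is no rule changing /g/ to [k] in isolation.
The underlying segment must be /k/; voiceless stops become voiced between vowels, yielding [g] there.
From [luvulek] the stem 'ear' is /luvulek/; between vowels this yields [luvulego].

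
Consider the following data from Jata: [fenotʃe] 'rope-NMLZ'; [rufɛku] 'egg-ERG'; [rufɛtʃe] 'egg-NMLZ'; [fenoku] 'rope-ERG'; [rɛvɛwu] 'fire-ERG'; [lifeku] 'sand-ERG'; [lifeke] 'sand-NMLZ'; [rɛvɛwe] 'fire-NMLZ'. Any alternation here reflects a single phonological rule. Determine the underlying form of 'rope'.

/fenotʃ/

The root 'rope' surfaces as [fenoku] and [fenotʃe], with a stem-final [k] ~ [tʃ] alternation.
If /k/ were underlying and a rule turned it into [tʃ] before the NMLZ suffix, 'sand' would also alternate; but it has [k] in both [lifeku] and [lifeke].
So /tʃ/ is underlying, and a rule of depalatalization — palato-alveolar /tʃ/ becomes [k] when no front vowel follows — gives [k].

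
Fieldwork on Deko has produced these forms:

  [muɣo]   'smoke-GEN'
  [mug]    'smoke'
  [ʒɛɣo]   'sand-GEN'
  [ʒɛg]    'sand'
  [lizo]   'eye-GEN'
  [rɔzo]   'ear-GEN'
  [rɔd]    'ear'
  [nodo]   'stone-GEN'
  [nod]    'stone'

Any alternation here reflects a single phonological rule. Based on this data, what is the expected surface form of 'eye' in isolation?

[lid]

The root 'ear' surfaces as [rɔzo] and [rɔd], with a stem-final [z] ~ [d] alternation.
The stem 'stone' ([nodo], [nod]) shows [d] unchanged in both environments, so [d] cannot be basic with [z] derived before the GEN suffix.
The underlying segment must be /z/; voiced fricatives become stops word-finally, yielding [d] there.
The one attested form of 'eye', [lizo], shows underlying /liz/. Applying the same rule word-finally gives [lid].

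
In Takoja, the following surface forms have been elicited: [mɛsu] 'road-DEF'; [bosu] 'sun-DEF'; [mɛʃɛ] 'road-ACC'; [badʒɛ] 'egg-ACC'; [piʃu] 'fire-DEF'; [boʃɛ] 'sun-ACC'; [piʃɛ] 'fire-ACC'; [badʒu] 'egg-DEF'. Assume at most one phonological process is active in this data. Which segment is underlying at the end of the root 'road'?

The stem for 'road' ends in [ʃ] in [mɛʃɛ] but [s] in [mɛsu].
The stem 'fire' ([piʃɛ], [piʃu]) shows [ʃ] unchanged in both environments, so [ʃ] cannot be basic with [s] derived before the DEF suffix.
The alternation reflects palatalization before a front vowel: /s/ becomes palato-alveolar [ʃ] before a front vowel. /s/ is underlying.

/s/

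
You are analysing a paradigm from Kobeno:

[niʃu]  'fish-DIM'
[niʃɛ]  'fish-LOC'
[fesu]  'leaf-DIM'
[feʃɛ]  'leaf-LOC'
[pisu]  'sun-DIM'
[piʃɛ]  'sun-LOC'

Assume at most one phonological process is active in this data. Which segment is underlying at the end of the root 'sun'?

The stem for 'sun' ends in [s] in [pisu] but [ʃ] in [piʃɛ].
Compare 'fish', with invariant [ʃ] in [niʃu] and [niʃɛ]: an analysis with underlying /ʃ/ and a rule producing [s] before the DIM suffix would wrongly predict alternation here too.
The alternation reflects palatalization before a front vowel: /s/ becomes palato-alveolar [ʃ] before a front vowel. /s/ is underlying.

/s/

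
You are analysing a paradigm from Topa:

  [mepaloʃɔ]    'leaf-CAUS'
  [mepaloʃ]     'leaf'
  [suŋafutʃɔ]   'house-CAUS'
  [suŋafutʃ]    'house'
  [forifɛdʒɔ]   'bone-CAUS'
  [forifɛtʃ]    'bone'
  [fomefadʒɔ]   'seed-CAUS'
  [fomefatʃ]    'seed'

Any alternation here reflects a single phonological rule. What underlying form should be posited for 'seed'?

In [fomefadʒɔ] and [fomefatʃ] the final segment of 'seed' alternates: [dʒ] ~ [tʃ].
If /tʃ/ were underlying and a rule turned it into [dʒ] before the CAUS suffix, 'house' would also alternate; but it has [tʃ] in both [suŋafutʃɔ] and [suŋafutʃ].
The underlying segment must be /dʒ/; voiced obstruents become voiceless word-finally, yielding [tʃ] there.
Hence 'seed' is /fomefadʒ/ underlyingly.

/fomefadʒ/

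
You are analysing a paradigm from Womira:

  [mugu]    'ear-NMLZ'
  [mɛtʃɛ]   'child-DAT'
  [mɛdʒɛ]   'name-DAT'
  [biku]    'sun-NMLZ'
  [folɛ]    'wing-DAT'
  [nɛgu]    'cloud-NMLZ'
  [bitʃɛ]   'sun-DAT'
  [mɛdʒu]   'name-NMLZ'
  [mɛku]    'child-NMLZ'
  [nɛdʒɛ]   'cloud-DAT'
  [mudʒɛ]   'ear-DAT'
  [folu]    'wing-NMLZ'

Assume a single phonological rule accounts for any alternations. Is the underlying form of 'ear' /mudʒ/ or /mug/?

The root 'ear' surfaces as [mudʒɛ] and [mugu], with a stem-final [dʒ] ~ [g] alternation.
But 'name' keeps [dʒ] in both environments ([mɛdʒɛ], [mɛdʒu]), so there is no rule changing /dʒ/ to [g] before the NMLZ suffix.
The alternation reflects palatalization before a front vowel: /k/ and /g/ become palato-alveolar [tʃ] and [dʒ] before a front vowel. /g/ is underlying.

/mug/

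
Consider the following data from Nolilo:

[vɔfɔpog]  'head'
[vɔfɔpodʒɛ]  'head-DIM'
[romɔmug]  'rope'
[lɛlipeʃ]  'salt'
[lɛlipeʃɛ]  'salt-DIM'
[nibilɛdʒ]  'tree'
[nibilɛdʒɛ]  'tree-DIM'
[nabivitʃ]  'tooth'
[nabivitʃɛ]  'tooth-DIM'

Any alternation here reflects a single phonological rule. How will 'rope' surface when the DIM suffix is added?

[romɔmudʒɛ]

In [vɔfɔpog] and [vɔfɔpodʒɛ] the final segment of 'head' alternates: [g] ~ [dʒ].
Compare 'tree', with invariant [dʒ] in [nibilɛdʒ] and [nibilɛdʒɛ]: an analysis with underlying /dʒ/ and a rule producing [g] in isolation would wrongly predict alternation here too.
The alternation reflects palatalization before a front vowel: /g/ becomes palato-alveolar [dʒ] before a front vowel. /g/ is underlying.
The one attested form of 'rope', [romɔmug], shows underlying /romɔmug/. Applying the same rule before a front vowel gives [romɔmudʒɛ].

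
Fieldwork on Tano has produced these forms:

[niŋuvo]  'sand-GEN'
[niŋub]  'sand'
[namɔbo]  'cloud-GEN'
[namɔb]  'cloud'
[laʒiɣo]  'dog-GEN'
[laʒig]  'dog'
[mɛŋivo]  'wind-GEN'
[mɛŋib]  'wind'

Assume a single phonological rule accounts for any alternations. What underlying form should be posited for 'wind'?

The stem for 'wind' ends in [v] in [mɛŋivo] but [b] in [mɛŋib].
But 'cloud' keeps [b] in both environments ([namɔbo], [namɔb]), so there is no rule changing /b/ to [v] before the GEN suffix.
Therefore /v/ is basic and [b] is derived by word-final hardening (voiced fricatives become stops word-finally).
The underlying form of 'wind' is therefore /mɛŋiv/.

/mɛŋiv/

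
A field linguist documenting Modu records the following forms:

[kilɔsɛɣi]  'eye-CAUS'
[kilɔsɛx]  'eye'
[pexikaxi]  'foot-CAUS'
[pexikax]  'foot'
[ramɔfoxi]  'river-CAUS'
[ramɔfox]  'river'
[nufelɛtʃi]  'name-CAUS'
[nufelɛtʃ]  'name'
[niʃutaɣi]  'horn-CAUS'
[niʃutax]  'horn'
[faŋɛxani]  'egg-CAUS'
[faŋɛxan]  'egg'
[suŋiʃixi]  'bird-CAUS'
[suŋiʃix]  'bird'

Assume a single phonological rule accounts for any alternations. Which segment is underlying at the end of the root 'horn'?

/ɣ/

The root 'horn' surfaces as [niʃutaɣi] and [niʃutax], with a stem-final [ɣ] ~ [x] alternation.
But 'bird' keeps [x] in both environments ([suŋiʃixi], [suŋiʃix]), so there is no rule changing /x/ to [ɣ] before the CAUS suffix.
The alternation reflects word-final obstruent devoicing: voiced obstruents become voiceless word-finally. /ɣ/ is underlying.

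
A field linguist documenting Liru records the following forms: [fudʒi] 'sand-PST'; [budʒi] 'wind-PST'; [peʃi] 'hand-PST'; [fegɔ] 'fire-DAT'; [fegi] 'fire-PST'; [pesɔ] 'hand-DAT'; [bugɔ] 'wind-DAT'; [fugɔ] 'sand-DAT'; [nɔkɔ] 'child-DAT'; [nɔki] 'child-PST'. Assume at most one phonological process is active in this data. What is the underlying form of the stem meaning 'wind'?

The stem for 'wind' ends in [g] in [bugɔ] but [dʒ] in [budʒi].
Compare 'fire', with invariant [g] in [fegɔ] and [fegi]: an analysis with underlying /g/ and a rule producing [dʒ] before the PST suffix would wrongly predict alternation here too.
So /dʒ/ is underlying, and a rule of depalatalization — palato-alveolar /dʒ/ and /ʃ/ become [g] and [s] when no front vowel follows — gives [g].
The underlying form of 'wind' is therefore /budʒ/.

/budʒ/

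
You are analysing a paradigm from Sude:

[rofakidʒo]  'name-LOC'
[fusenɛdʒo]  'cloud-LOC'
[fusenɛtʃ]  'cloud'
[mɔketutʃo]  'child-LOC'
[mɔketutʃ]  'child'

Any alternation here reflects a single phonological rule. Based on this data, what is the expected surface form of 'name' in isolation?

[rofakitʃ]

In [fusenɛdʒo] and [fusenɛtʃ] the final segment of 'cloud' alternates: [dʒ] ~ [tʃ].
But 'child' keeps [tʃ] in both environments ([mɔketutʃo], [mɔketutʃ]), so there is no rule changing /tʃ/ to [dʒ] before the LOC suffix.
The underlying segment must be /dʒ/; voiced obstruents become voiceless word-finally, yielding [tʃ] there.
From [rofakidʒo] the stem 'name' is /rofakidʒ/; word-finally this yields [rofakitʃ].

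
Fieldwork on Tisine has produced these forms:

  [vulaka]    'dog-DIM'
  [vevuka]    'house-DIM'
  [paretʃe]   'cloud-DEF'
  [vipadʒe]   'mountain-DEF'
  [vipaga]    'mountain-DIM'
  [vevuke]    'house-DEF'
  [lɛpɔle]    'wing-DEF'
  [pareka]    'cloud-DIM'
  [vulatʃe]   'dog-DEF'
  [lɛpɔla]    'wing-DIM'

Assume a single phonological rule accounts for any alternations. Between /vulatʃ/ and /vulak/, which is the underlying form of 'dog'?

/vulatʃ/

In [vulatʃe] and [vulaka] the final segment of 'dog' alternates: [tʃ] ~ [k].
If /k/ were underlying and a rule turned it into [tʃ] before the DEF suffix, 'house' would also alternate; but it has [k] in both [vevuke] and [vevuka].
So /tʃ/ is underlying, and a rule of depalatalization — palato-alveolar /tʃ/ and /dʒ/ become [k] and [g] when no front vowel follows — gives [k].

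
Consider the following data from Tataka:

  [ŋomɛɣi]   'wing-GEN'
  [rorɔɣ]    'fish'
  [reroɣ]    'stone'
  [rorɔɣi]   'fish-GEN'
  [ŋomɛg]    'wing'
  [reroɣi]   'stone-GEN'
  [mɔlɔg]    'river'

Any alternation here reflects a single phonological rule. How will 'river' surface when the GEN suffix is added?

[mɔlɔɣi]

The stem for 'wing' ends in [g] in [ŋomɛg] but [ɣ] in [ŋomɛɣi].
If /ɣ/ were underlying and a rule turned it into [g] in isolation, 'fish' would also alternate; but it has [ɣ] in both [rorɔɣ] and [rorɔɣi].
So /g/ is underlying, and a rule of intervocalic spirantization — voiced stops become fricatives between vowels — gives [ɣ].
From [mɔlɔg] the stem 'river' is /mɔlɔg/; between vowels this yields [mɔlɔɣi].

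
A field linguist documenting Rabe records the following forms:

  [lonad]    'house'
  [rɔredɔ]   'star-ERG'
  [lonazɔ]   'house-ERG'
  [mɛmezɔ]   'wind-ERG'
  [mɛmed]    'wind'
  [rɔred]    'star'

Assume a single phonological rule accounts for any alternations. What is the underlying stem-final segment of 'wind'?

/z/

The root 'wind' surfaces as [mɛmed] and [mɛmezɔ], with a stem-final [d] ~ [z] alternation.
Compare 'star', with invariant [d] in [rɔred] and [rɔredɔ]: an analysis with underlying /d/ and a rule producing [z] before the ERG suffix would wrongly predict alternation here too.
The underlying segment must be /z/; voiced fricatives become stops word-finally, yielding [d] there.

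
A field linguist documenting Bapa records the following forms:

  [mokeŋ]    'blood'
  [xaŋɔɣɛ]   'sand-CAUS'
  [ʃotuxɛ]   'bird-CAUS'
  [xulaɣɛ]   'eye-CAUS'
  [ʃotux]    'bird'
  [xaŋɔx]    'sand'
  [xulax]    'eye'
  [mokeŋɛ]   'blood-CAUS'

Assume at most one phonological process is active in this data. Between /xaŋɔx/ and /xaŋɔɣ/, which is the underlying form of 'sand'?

/xaŋɔɣ/

The stem for 'sand' ends in [x] in [xaŋɔx] but [ɣ] in [xaŋɔɣɛ].
The stem 'bird' ([ʃotux], [ʃotuxɛ]) shows [x] unchanged in both environments, so [x] cannot be basic with [ɣ] derived before the CAUS suffix.
The alternation reflects word-final obstruent devoicing: voiced obstruents become voiceless word-finally. /ɣ/ is underlying.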